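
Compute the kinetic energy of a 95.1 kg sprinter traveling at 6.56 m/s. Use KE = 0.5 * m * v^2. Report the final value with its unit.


Velocity squared = 43.0336
KE = 0.5 * 95.1 * 43.0336 = 2046.25 J

2046.25 J


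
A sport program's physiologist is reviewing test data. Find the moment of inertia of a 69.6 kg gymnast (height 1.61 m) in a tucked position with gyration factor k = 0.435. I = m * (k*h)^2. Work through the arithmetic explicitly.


Radius of gyration = 0.435 * 1.61 = 0.70035 m
I = 69.6 * 0.70035^2
= 69.6 * 0.49049
= 34.138 kg*m^2

34.138 kg*m^2


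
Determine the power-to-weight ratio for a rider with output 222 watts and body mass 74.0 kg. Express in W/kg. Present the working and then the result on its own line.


P/W = 222 / 74.0 = 3.0 W/kg

3.0 W/kg


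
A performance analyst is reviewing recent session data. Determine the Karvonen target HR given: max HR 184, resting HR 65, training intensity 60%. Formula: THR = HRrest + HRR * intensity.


HRR = HRmax - HRrest = 184 - 65 = 119
THR = 65 + 119 * 0.6
= 136.4 bpm

136.4 bpm


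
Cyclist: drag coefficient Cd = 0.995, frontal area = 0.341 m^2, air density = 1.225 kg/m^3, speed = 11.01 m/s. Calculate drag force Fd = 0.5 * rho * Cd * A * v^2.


v^2 = 11.01^2 = 121.2201
Fd = 0.5 * 1.225 * 0.995 * 0.341 * 121.2201
= 25.192 N

25.192 N


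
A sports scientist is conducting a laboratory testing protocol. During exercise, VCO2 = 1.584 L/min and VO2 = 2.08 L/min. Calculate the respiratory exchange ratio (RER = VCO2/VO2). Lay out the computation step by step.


RER = VCO2 / VO2
= 1.584 / 2.08
= 0.7615

0.7615


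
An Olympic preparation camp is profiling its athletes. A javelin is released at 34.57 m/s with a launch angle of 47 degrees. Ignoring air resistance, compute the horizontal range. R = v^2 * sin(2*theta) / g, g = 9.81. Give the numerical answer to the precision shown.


Launch speed squared = 1195.0849
sin(2 * 47 deg) = 0.997564
Range = 1195.0849 * 0.997564 / 9.81
= 121.526 m

121.526 m


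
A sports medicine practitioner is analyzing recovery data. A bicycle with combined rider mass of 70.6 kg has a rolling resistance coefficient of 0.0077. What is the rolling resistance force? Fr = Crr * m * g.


Fr = 0.0077 * 70.6 * 9.81
= 0.54362 * 9.81
= 5.333 N

5.333 N


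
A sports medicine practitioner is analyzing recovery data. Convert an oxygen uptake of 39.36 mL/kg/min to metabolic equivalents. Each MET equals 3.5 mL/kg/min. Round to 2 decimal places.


One MET = 3.5 mL/kg/min
Number of METs = 39.36 / 3.5
= 11.25 METs

11.25 METs


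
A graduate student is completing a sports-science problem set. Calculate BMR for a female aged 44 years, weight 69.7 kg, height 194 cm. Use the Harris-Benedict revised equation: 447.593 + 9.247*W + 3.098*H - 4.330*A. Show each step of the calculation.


Substituting values:
W term = 9.247 * 69.7 = 644.5159
H term = 3.098 * 194 = 601.012
A term = 4.330 * 44 = 190.52
BMR = 1502.6 kcal/day

1502.6 kcal/day


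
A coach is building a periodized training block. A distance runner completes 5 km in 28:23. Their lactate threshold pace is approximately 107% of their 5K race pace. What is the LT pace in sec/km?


Convert to seconds: 28 min 23 s = 1703 s
Pace per km = 1703 / 5 = 340.6 s/km
LT pace = 340.6 * 1.07 = 364.44 s/km

364.44 s/km


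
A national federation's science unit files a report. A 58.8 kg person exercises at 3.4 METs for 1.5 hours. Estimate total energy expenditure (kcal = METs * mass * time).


Energy = METs * mass(kg) * time(h)
= 3.4 * 58.8 * 1.5
= 299.88 kcal

299.88 kcal


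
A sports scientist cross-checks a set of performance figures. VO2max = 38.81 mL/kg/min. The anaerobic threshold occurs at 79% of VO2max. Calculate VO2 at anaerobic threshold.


AT fraction = 79 / 100 = 0.79
AT VO2 = 38.81 * 0.79
= 30.66 mL/kg/min

30.66 mL/kg/min


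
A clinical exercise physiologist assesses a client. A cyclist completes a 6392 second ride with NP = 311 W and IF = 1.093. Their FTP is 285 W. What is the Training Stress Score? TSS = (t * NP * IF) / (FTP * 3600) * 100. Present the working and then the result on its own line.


t * NP * IF = 6392 * 311 * 1.093 = 2172787.816
FTP * 3600 = 1026000
TSS = (2172787.816 / 1026000) * 100 = 211.77

211.77 TSS


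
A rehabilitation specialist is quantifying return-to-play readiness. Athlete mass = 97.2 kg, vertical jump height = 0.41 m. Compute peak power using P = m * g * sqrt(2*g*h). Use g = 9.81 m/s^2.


sqrt(2 * 9.81 * 0.41) = sqrt(8.0442) = 2.83623 m/s
P = 97.2 * 9.81 * 2.83623
= 2704.44 W

2704.44 W


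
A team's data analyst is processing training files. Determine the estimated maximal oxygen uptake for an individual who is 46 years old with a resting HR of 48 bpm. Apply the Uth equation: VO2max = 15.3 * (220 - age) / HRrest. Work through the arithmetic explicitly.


HRmax = 220 - 46 = 174
VO2max = 15.3 * (174 / 48)
= 15.3 * 3.625
= 55.46 mL/kg/min

55.46 mL/kg/min


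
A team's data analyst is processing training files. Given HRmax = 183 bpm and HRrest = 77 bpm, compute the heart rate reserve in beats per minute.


Heart rate reserve = maximum HR minus resting HR
HRR = 183 - 77 = 106 bpm

106 bpm


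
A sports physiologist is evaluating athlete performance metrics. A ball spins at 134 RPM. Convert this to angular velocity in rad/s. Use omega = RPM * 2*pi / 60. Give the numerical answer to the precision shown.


omega = 134 * 2 * pi / 60
= 134 * 6.28318531 / 60
= 841.947 / 60
= 14.032 rad/s

14.032 rad/s


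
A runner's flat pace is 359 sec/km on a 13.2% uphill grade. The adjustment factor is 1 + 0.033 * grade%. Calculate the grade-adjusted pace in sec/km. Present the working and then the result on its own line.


Factor = 1 + 0.033 * 13.2 = 1.4356
Adjusted pace = 359 * 1.4356
= 515.38 sec/km

515.38 s/km


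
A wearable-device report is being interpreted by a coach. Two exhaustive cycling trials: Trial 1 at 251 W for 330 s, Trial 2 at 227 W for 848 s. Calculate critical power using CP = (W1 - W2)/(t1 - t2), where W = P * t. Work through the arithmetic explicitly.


W1 = 251 * 330 = 82830 J
W2 = 227 * 848 = 192496 J
CP = (82830 - 192496) / (330 - 848)
= -109666 / -518
= 211.71 W

211.71 W


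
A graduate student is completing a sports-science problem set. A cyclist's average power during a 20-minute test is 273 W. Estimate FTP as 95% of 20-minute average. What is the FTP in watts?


FTP = 20-min power * 0.95
= 273 * 0.95
= 259.35 W

259.35 W


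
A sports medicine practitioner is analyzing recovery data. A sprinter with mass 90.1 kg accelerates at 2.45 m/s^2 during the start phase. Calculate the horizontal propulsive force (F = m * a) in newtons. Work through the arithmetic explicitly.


F = m * a
= 90.1 * 2.45
= 220.75 N

220.75 N


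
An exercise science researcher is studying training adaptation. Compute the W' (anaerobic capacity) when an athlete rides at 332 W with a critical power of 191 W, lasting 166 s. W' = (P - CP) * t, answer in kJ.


Above-CP power = 141 W
Duration = 166 s
W' = 141 * 166 = 23406 J
Convert: 23406 / 1000 = 23.406 kJ

23.406 kJ


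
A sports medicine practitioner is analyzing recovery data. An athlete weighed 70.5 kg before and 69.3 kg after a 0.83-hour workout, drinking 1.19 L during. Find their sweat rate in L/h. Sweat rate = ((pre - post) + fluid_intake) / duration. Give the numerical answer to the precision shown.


Body mass change = 1.2 kg
Total sweat loss = 1.2 + 1.19 = 2.39 L
Rate = 2.39 / 0.83 = 2.88 L/h

2.88 L/h


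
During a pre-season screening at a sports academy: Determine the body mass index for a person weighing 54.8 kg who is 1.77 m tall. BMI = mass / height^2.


BMI = mass / height^2
= 54.8 / 1.77^2
= 54.8 / 3.1329
= 17.49 kg/m^2

17.49 kg/m^2


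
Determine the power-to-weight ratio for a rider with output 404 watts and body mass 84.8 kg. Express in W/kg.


P/W = 404 / 84.8 = 4.764 W/kg

4.764 W/kg


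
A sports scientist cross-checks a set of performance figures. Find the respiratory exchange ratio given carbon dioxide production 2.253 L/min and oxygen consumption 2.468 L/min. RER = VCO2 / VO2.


VCO2 = 2.253 L/min
VO2 = 2.468 L/min
RER = 2.253 / 2.468 = 0.9129

0.9129


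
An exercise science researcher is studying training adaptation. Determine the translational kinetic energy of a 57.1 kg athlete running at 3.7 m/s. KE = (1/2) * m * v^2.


KE = 0.5 * m * v^2
= 0.5 * 57.1 * 3.7^2
= 0.5 * 57.1 * 13.69
= 390.85 J

390.85 J


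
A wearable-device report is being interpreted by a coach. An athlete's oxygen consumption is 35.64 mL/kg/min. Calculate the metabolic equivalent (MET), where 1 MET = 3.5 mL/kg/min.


MET = VO2 / 3.5
= 35.64 / 3.5
= 10.18 METs

10.18 METs


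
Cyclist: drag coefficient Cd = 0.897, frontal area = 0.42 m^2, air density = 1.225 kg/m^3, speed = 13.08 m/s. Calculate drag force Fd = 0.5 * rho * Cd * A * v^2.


v^2 = 13.08^2 = 171.0864
Fd = 0.5 * 1.225 * 0.897 * 0.42 * 171.0864
= 39.479 N

39.479 N


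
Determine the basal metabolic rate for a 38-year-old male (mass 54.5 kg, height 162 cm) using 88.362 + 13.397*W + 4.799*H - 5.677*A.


BMR = 88.362 + 13.397*54.5 + 4.799*162 - 5.677*38
= 1380.21 kcal/day

1380.21 kcal/day


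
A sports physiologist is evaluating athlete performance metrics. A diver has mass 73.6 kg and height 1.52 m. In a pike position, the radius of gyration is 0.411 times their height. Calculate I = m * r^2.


r = 0.411 * 1.52 = 0.62472 m
I = m * r^2 = 73.6 * 0.390275 = 28.724 kg*m^2

28.724 kg*m^2


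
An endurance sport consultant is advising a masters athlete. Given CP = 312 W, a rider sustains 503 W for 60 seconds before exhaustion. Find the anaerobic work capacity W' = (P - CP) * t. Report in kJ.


Excess power = 503 - 312 = 191 W
Work above CP = 191 * 60 = 11460 J
W' = 11.46 kJ

11.46 kJ


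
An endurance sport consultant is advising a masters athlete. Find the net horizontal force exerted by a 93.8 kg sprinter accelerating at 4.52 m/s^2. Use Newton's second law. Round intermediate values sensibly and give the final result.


Newton's second law: F = m * a
F = 93.8 * 4.52 = 423.98 N

423.98 N


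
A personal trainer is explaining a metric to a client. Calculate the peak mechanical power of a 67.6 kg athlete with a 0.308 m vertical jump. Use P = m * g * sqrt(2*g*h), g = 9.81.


First, sqrt(2gh) = sqrt(2 * 9.81 * 0.308)
= sqrt(6.04296) = 2.458243 m/s
Power = 67.6 * 9.81 * 2.458243 = 1630.2 W

1630.2 W


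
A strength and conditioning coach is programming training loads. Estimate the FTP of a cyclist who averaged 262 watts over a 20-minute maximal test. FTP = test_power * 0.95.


FTP = 262 * 0.95 = 248.9 W

248.9 W


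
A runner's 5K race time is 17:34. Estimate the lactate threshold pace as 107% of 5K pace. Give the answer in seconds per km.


Total race time = 17*60 + 34 = 1054 seconds
5K pace = 1054 / 5 = 210.8 sec/km
LT pace = 210.8 * 1.07 = 225.56 sec/km

225.56 s/km


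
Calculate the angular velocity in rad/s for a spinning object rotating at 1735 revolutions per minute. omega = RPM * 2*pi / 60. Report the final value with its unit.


omega = RPM * 2*pi / 60
= 1735 * 6.28318531 / 60
= 181.689 rad/s

181.689 rad/s


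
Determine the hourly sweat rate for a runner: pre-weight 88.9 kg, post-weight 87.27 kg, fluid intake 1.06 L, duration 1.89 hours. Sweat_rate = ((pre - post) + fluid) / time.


Mass lost = 88.9 - 87.27 = 1.63 kg
Add fluid consumed: 1.63 + 1.06 = 2.69 L total sweat
Sweat rate = 2.69 / 1.89 = 1.423 L/h

1.423 L/h


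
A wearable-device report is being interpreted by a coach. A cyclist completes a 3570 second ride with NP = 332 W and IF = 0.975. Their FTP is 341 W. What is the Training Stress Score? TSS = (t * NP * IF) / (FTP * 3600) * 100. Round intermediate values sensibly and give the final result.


t * NP * IF = 3570 * 332 * 0.975 = 1155609.0
FTP * 3600 = 1227600
TSS = (1155609.0 / 1227600) * 100 = 94.14

94.14 TSS


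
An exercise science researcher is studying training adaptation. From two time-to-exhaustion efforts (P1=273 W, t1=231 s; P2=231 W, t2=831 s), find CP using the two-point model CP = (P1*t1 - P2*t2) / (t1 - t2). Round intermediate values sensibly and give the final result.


Work in trial 1 = 63063 J
Work in trial 2 = 191961 J
Delta work = -128898 J
Delta time = -600 s
CP = -128898 / -600 = 214.83 W

214.83 W


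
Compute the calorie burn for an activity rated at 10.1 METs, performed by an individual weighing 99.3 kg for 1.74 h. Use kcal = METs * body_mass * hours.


Product of METs and mass = 10.1 * 99.3 = 1002.93
Total kcal = 1002.93 * 1.74 = 1745.1 kcal

1745.1 kcal


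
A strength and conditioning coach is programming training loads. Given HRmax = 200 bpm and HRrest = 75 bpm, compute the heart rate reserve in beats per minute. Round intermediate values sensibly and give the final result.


Heart rate reserve = maximum HR minus resting HR
HRR = 200 - 75 = 125 bpm

125 bpm


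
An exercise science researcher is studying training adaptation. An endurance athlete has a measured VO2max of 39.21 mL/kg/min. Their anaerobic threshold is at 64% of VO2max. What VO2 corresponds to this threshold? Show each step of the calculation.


Anaerobic threshold VO2 = VO2max * 64%
= 39.21 * 0.64
= 25.09 mL/kg/min

25.09 mL/kg/min


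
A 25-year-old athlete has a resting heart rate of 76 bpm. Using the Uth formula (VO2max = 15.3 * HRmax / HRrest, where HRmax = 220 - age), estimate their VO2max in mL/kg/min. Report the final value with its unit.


HRmax = 220 - 25 = 195 bpm
Ratio = HRmax / HRrest = 195 / 76 = 2.5658
VO2max = 15.3 * 2.5658 = 39.26 mL/kg/min

39.26 mL/kg/min


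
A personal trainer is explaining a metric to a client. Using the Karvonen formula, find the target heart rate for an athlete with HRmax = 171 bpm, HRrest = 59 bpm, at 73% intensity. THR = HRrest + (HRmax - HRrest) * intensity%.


HRR = 171 - 59 = 112
THR = 59 + 112 * 0.73
= 59 + 81.76
= 140.76 bpm

140.76 bpm


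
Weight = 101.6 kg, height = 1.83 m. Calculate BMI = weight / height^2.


height^2 = 1.83^2 = 3.3489
BMI = 101.6 / 3.3489 = 30.34 kg/m^2

30.34 kg/m^2


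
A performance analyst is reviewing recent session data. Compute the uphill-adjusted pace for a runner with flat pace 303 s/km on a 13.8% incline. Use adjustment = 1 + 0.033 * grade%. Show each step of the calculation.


Adjustment factor = 1 + 0.033 * 13.8 = 1.4554
Grade-adjusted pace = 303 * 1.4554 = 440.99 s/km

440.99 s/km


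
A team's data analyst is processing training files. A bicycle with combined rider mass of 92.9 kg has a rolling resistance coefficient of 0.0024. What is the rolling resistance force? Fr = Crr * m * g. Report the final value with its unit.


Fr = 0.0024 * 92.9 * 9.81
= 0.22296 * 9.81
= 2.187 N

2.187 N


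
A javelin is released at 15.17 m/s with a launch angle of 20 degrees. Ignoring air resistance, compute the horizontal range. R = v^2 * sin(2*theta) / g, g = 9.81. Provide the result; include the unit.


Launch speed squared = 230.1289
sin(2 * 20 deg) = 0.642788
Range = 230.1289 * 0.642788 / 9.81
= 15.079 m

15.079 m


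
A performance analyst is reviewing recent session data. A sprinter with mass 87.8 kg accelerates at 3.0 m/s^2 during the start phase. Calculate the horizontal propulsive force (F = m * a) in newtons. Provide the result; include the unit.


F = m * a
= 87.8 * 3.0
= 263.4 N

263.4 N


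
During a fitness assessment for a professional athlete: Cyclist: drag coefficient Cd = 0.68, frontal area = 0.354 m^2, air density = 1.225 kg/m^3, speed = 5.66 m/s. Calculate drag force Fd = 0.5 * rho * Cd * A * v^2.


v^2 = 5.66^2 = 32.0356
Fd = 0.5 * 1.225 * 0.68 * 0.354 * 32.0356
= 4.723 N

4.723 N


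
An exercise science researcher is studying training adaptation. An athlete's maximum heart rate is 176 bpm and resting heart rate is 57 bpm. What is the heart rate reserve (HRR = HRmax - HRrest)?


HRR = HRmax - HRrest
= 176 - 57
= 119 bpm

119 bpm


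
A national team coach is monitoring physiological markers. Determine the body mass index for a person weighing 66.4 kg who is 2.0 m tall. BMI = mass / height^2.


BMI = mass / height^2
= 66.4 / 2.0^2
= 66.4 / 4.0
= 16.6 kg/m^2

16.6 kg/m^2


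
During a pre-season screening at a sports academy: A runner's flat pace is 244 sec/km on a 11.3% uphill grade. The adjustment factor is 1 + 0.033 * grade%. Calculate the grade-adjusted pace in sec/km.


Factor = 1 + 0.033 * 11.3 = 1.3729
Adjusted pace = 244 * 1.3729
= 334.99 sec/km

334.99 s/km


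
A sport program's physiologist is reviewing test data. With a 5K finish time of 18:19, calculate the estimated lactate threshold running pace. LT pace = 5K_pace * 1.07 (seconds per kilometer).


Race duration = 1099 s for 5 km
Average pace = 1099 / 5 = 219.8 s/km
LT pace = 219.8 * 1.07
= 235.19 s/km

235.19 s/km


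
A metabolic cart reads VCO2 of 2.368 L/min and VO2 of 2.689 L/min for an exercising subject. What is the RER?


RER = VCO2 / VO2 = 2.368 / 2.689 = 0.8806

0.8806


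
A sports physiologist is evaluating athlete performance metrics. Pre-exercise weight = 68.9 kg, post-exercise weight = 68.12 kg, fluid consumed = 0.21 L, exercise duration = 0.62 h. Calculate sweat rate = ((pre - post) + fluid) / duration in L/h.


Weight loss = 68.9 - 68.12 = 0.78 kg (approx L)
Total sweat = 0.78 + 0.21 = 0.99 L
Sweat rate = 0.99 / 0.62 = 1.597 L/h

1.597 L/h


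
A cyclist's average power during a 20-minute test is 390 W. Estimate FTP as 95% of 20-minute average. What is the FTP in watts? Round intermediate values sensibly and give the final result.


FTP = 20-min power * 0.95
= 390 * 0.95
= 370.5 W

370.5 W


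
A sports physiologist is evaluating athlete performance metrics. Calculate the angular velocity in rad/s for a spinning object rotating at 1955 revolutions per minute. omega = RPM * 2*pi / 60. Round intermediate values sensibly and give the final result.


omega = RPM * 2*pi / 60
= 1955 * 6.28318531 / 60
= 204.727 rad/s

204.727 rad/s


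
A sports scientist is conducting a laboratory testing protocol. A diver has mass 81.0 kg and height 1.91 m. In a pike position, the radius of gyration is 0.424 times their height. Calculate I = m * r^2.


r = 0.424 * 1.91 = 0.80984 m
I = m * r^2 = 81.0 * 0.655841 = 53.123 kg*m^2

53.123 kg*m^2


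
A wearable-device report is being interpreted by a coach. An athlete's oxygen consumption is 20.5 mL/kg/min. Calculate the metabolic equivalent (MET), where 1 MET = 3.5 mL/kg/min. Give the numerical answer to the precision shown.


MET = VO2 / 3.5
= 20.5 / 3.5
= 5.86 METs

5.86 METs


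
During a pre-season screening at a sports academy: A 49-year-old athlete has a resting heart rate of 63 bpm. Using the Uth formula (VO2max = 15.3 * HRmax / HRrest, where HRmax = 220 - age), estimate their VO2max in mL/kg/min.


HRmax = 220 - 49 = 171 bpm
Ratio = HRmax / HRrest = 171 / 63 = 2.7143
VO2max = 15.3 * 2.7143 = 41.53 mL/kg/min

41.53 mL/kg/min


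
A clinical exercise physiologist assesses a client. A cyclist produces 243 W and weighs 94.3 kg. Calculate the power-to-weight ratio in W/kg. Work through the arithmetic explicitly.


P/W = power / mass
= 243 / 94.3
= 2.577 W/kg

2.577 W/kg


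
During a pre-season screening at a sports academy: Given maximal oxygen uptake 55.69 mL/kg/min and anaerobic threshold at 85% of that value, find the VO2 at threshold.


Percentage as decimal = 0.85
VO2 at AT = 55.69 * 0.85 = 47.34 mL/kg/min

47.34 mL/kg/min


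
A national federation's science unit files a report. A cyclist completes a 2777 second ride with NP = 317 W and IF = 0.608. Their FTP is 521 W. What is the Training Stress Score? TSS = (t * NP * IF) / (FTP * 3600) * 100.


t * NP * IF = 2777 * 317 * 0.608 = 535227.872
FTP * 3600 = 1875600
TSS = (535227.872 / 1875600) * 100 = 28.54

28.54 TSS


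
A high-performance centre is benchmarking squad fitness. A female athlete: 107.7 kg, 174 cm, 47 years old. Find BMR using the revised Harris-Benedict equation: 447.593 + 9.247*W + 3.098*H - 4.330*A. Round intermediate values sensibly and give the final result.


Intercept = 447.593
Weight contribution = 9.247 * 107.7 = 995.9019
Height contribution = 3.098 * 174 = 539.052
Age contribution = 4.33 * 47 = 203.51
BMR = 447.593 + 995.9019 + 539.052 - 203.51
= 1779.04 kcal/day

1779.04 kcal/day


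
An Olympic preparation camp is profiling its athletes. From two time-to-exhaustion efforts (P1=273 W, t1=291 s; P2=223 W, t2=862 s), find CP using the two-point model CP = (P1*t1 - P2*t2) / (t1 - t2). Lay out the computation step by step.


Work in trial 1 = 79443 J
Work in trial 2 = 192226 J
Delta work = -112783 J
Delta time = -571 s
CP = -112783 / -571 = 197.52 W

197.52 W


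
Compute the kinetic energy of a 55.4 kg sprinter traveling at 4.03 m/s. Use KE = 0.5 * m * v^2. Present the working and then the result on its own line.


Velocity squared = 16.2409
KE = 0.5 * 55.4 * 16.2409 = 449.87 J

449.87 J


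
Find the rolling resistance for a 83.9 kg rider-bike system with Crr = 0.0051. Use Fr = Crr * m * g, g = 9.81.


m * g = 83.9 * 9.81 = 823.059 N
Fr = 0.0051 * 823.059 = 4.198 N

4.198 N


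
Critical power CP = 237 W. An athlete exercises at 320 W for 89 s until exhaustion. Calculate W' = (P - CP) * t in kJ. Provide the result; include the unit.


P - CP = 320 - 237 = 83 W
W' = 83 * 89 = 7387 J
= 7387 / 1000 = 7.387 kJ

7.387 kJ


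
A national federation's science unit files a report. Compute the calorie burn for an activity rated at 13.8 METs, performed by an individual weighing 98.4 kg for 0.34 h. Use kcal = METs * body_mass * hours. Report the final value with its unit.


Product of METs and mass = 13.8 * 98.4 = 1357.92
Total kcal = 1357.92 * 0.34 = 461.69 kcal

461.69 kcal


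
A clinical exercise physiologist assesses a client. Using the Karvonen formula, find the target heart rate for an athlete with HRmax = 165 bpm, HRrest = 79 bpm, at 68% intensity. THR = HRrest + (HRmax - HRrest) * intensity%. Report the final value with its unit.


HRR = 165 - 79 = 86
THR = 79 + 86 * 0.68
= 79 + 58.48
= 137.48 bpm

137.48 bpm


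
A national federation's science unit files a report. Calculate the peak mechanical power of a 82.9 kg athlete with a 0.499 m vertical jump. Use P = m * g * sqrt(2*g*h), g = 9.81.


First, sqrt(2gh) = sqrt(2 * 9.81 * 0.499)
= sqrt(9.79038) = 3.128958 m/s
Power = 82.9 * 9.81 * 3.128958 = 2544.62 W

2544.62 W


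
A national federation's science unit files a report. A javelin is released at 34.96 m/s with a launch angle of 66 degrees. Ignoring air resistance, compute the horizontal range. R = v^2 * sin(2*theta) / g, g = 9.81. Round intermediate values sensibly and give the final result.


Launch speed squared = 1222.2016
sin(2 * 66 deg) = 0.743145
Range = 1222.2016 * 0.743145 / 9.81
= 92.586 m

92.586 m


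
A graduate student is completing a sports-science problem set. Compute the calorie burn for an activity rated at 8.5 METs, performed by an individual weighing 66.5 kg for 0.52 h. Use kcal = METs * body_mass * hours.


Product of METs and mass = 8.5 * 66.5 = 565.25
Total kcal = 565.25 * 0.52 = 293.93 kcal

293.93 kcal


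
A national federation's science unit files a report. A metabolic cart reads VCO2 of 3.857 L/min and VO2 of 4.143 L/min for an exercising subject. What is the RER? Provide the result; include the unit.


RER = VCO2 / VO2 = 3.857 / 4.143 = 0.931

0.931


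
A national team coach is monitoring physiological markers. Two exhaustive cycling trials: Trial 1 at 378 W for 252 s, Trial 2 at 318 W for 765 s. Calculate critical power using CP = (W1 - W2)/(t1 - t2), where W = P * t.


W1 = 378 * 252 = 95256 J
W2 = 318 * 765 = 243270 J
CP = (95256 - 243270) / (252 - 765)
= -148014 / -513
= 288.53 W

288.53 W


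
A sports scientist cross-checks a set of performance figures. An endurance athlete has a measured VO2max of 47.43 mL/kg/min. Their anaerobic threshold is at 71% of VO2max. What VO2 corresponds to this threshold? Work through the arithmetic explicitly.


Anaerobic threshold VO2 = VO2max * 71%
= 47.43 * 0.71
= 33.68 mL/kg/min

33.68 mL/kg/min


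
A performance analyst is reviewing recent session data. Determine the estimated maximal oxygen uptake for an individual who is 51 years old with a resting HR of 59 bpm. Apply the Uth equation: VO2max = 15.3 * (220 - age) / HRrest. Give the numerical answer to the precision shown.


HRmax = 220 - 51 = 169
VO2max = 15.3 * (169 / 59)
= 15.3 * 2.8644
= 43.83 mL/kg/min

43.83 mL/kg/min


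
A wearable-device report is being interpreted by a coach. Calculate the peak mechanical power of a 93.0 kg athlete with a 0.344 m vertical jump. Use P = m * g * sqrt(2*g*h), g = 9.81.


First, sqrt(2gh) = sqrt(2 * 9.81 * 0.344)
= sqrt(6.74928) = 2.597938 m/s
Power = 93.0 * 9.81 * 2.597938 = 2370.18 W

2370.18 W


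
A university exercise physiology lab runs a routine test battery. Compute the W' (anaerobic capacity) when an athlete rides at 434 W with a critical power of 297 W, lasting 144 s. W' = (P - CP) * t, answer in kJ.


Above-CP power = 137 W
Duration = 144 s
W' = 137 * 144 = 19728 J
Convert: 19728 / 1000 = 19.728 kJ

19.728 kJ


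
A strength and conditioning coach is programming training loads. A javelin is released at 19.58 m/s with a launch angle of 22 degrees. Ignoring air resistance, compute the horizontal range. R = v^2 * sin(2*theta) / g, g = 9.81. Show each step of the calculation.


Launch speed squared = 383.3764
sin(2 * 22 deg) = 0.694658
Range = 383.3764 * 0.694658 / 9.81
= 27.147 m

27.147 m


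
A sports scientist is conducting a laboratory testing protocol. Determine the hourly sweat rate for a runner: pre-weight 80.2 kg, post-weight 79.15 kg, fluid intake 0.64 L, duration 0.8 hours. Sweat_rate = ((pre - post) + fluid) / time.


Mass lost = 80.2 - 79.15 = 1.05 kg
Add fluid consumed: 1.05 + 0.64 = 1.69 L total sweat
Sweat rate = 1.69 / 0.8 = 2.113 L/h

2.113 L/h


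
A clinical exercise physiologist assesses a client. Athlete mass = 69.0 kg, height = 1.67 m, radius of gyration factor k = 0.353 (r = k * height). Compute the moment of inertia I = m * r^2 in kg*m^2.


r = k * height = 0.353 * 1.67 = 0.58951 m
r^2 = 0.58951^2 = 0.347522
I = 69.0 * 0.347522 = 23.979 kg*m^2

23.979 kg*m^2


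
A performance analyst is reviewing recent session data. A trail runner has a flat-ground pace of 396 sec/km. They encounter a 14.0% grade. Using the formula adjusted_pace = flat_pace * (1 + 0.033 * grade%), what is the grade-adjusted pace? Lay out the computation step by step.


Grade factor = 1 + 0.033 * 14.0 = 1.462
Adjusted = 396 * 1.462 = 578.95 sec/km

578.95 s/km


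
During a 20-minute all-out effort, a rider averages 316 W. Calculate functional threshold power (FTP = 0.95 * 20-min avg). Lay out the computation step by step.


FTP = 0.95 * 316
= 300.2 W

300.2 W


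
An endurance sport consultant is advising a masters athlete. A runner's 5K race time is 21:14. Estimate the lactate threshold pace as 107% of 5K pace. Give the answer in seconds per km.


Total race time = 21*60 + 14 = 1274 seconds
5K pace = 1274 / 5 = 254.8 sec/km
LT pace = 254.8 * 1.07 = 272.64 sec/km

272.64 s/km


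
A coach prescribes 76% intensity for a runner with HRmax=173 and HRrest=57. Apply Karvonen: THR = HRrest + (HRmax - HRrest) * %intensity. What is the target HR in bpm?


Heart rate reserve = 173 - 57 = 116
Intensity fraction = 76 / 100 = 0.76
THR = 57 + 116 * 0.76 = 145.16 bpm

145.16 bpm


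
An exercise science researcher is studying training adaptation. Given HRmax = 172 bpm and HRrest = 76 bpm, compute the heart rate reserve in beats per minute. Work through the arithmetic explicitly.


Heart rate reserve = maximum HR minus resting HR
HRR = 172 - 76 = 96 bpm

96 bpm


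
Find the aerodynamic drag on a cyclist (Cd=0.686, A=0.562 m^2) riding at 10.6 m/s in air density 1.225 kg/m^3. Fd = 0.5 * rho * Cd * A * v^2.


Fd = 0.5 * 1.225 * 0.686 * 0.562 * 10.6^2
= 0.5 * 1.225 * 0.686 * 0.562 * 112.36
= 26.533 N

26.533 N


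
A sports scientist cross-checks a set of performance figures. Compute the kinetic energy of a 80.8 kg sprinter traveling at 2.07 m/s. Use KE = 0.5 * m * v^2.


Velocity squared = 4.2849
KE = 0.5 * 80.8 * 4.2849 = 173.11 J

173.11 J


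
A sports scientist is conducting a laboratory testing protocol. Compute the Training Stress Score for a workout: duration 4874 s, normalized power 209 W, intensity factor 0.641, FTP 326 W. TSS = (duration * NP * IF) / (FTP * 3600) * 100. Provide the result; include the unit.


Product = 4874 * 209 * 0.641 = 652964.906
Base = 326 * 3600 = 1173600
TSS = 652964.906 / 1173600 * 100 = 55.64

55.64 TSS


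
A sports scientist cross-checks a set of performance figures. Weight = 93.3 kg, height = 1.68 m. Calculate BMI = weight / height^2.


height^2 = 1.68^2 = 2.8224
BMI = 93.3 / 2.8224 = 33.06 kg/m^2

33.06 kg/m^2


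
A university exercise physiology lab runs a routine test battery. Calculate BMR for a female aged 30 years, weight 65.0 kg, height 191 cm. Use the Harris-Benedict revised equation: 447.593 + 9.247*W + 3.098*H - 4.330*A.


Substituting values:
W term = 9.247 * 65.0 = 601.055
H term = 3.098 * 191 = 591.718
A term = 4.330 * 30 = 129.9
BMR = 1510.47 kcal/day

1510.47 kcal/day


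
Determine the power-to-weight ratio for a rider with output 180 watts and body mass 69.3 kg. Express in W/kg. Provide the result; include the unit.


P/W = 180 / 69.3 = 2.597 W/kg

2.597 W/kg


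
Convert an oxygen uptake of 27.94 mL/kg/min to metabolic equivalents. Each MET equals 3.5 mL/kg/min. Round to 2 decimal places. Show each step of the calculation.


One MET = 3.5 mL/kg/min
Number of METs = 27.94 / 3.5
= 7.98 METs

7.98 METs


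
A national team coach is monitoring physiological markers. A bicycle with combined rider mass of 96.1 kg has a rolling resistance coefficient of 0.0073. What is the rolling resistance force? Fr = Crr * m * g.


Fr = 0.0073 * 96.1 * 9.81
= 0.70153 * 9.81
= 6.882 N

6.882 N


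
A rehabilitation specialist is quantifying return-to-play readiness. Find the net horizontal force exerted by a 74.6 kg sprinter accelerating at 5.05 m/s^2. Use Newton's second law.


Newton's second law: F = m * a
F = 74.6 * 5.05 = 376.73 N

376.73 N


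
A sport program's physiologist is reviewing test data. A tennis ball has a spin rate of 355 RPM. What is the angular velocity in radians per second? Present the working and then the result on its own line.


Convert RPM to rad/s: multiply by 2*pi and divide by 60
omega = 355 * 2 * pi / 60
= 37.176 rad/s

37.176 rad/s


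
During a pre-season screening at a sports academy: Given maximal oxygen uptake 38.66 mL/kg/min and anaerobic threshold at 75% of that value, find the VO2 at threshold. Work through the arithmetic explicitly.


Percentage as decimal = 0.75
VO2 at AT = 38.66 * 0.75 = 29.0 mL/kg/min

29.0 mL/kg/min


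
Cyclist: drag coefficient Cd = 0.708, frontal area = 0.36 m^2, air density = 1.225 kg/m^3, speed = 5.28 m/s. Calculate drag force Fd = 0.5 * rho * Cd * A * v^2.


v^2 = 5.28^2 = 27.8784
Fd = 0.5 * 1.225 * 0.708 * 0.36 * 27.8784
= 4.352 N

4.352 N


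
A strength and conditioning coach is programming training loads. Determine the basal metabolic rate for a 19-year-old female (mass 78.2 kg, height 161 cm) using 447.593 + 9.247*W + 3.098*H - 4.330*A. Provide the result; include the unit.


BMR = 447.593 + 9.247*78.2 + 3.098*161 - 4.330*19
= 1587.22 kcal/day

1587.22 kcal/day


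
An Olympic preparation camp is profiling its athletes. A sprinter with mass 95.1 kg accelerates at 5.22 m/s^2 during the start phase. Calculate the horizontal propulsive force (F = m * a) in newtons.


F = m * a
= 95.1 * 5.22
= 496.42 N

496.42 N


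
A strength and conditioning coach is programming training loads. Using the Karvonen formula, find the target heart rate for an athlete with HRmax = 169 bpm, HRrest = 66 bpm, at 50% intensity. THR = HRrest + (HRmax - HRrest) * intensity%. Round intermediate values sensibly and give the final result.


HRR = 169 - 66 = 103
THR = 66 + 103 * 0.5
= 66 + 51.5
= 117.5 bpm

117.5 bpm


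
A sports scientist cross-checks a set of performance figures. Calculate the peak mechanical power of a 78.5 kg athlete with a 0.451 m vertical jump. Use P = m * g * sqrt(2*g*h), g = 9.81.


First, sqrt(2gh) = sqrt(2 * 9.81 * 0.451)
= sqrt(8.84862) = 2.974663 m/s
Power = 78.5 * 9.81 * 2.974663 = 2290.74 W

2290.74 W


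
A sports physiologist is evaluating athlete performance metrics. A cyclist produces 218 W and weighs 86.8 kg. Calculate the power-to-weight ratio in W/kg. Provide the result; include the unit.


P/W = power / mass
= 218 / 86.8
= 2.512 W/kg

2.512 W/kg


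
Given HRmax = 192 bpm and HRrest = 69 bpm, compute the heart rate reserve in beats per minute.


Heart rate reserve = maximum HR minus resting HR
HRR = 192 - 69 = 123 bpm

123 bpm


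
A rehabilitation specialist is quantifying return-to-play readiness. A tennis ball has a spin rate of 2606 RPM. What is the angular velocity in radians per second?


Convert RPM to rad/s: multiply by 2*pi and divide by 60
omega = 2606 * 2 * pi / 60
= 272.9 rad/s

272.9 rad/s


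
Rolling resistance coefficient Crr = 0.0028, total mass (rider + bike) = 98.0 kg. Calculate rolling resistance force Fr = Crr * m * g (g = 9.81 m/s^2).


Fr = Crr * m * g
= 0.0028 * 98.0 * 9.81
= 2.692 N

2.692 N


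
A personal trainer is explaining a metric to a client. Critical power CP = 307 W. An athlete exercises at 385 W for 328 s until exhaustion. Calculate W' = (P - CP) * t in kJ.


P - CP = 385 - 307 = 78 W
W' = 78 * 328 = 25584 J
= 25584 / 1000 = 25.584 kJ

25.584 kJ


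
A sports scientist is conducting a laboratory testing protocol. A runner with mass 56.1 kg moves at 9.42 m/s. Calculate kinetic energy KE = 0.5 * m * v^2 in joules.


v^2 = 9.42^2 = 88.7364
KE = 0.5 * 56.1 * 88.7364
= 2489.06 J

2489.06 J


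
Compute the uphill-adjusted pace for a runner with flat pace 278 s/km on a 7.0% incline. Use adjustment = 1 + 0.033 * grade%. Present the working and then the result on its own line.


Adjustment factor = 1 + 0.033 * 7.0 = 1.231
Grade-adjusted pace = 278 * 1.231 = 342.22 s/km

342.22 s/km


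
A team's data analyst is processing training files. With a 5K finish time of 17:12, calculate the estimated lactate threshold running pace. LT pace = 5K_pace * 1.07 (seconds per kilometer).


Race duration = 1032 s for 5 km
Average pace = 1032 / 5 = 206.4 s/km
LT pace = 206.4 * 1.07
= 220.85 s/km

220.85 s/km


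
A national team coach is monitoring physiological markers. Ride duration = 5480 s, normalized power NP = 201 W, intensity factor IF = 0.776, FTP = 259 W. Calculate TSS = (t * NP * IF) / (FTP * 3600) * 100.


Numerator = 5480 * 201 * 0.776 = 854748.48
Denominator = 259 * 3600 = 932400
TSS = 854748.48 / 932400 * 100
= 91.67

91.67 TSS


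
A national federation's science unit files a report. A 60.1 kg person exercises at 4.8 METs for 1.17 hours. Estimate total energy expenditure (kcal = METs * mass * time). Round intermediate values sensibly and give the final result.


Energy = METs * mass(kg) * time(h)
= 4.8 * 60.1 * 1.17
= 337.52 kcal

337.52 kcal


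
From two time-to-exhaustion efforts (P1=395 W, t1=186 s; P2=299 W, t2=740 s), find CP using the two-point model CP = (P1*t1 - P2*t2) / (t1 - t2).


Work in trial 1 = 73470 J
Work in trial 2 = 221260 J
Delta work = -147790 J
Delta time = -554 s
CP = -147790 / -554 = 266.77 W

266.77 W


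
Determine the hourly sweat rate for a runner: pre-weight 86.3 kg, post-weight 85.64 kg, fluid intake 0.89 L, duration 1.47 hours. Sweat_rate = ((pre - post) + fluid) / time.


Mass lost = 86.3 - 85.64 = 0.66 kg
Add fluid consumed: 0.66 + 0.89 = 1.55 L total sweat
Sweat rate = 1.55 / 1.47 = 1.054 L/h

1.054 L/h


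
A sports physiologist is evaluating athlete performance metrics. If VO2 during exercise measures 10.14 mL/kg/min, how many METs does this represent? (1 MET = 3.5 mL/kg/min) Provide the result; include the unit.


METs = VO2 / 3.5 = 10.14 / 3.5 = 2.9

2.9 METs


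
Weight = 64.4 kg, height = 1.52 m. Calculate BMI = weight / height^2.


height^2 = 1.52^2 = 2.3104
BMI = 64.4 / 2.3104 = 27.87 kg/m^2

27.87 kg/m^2


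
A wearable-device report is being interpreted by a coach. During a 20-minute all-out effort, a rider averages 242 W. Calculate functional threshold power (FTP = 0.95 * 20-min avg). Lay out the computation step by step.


FTP = 0.95 * 242
= 229.9 W

229.9 W


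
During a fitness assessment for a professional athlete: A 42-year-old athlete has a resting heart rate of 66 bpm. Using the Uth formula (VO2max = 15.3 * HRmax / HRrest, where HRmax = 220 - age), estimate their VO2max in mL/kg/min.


HRmax = 220 - 42 = 178 bpm
Ratio = HRmax / HRrest = 178 / 66 = 2.697
VO2max = 15.3 * 2.697 = 41.26 mL/kg/min

41.26 mL/kg/min


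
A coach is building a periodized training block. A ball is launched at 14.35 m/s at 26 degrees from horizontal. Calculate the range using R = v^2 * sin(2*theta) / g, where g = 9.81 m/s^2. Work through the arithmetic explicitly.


sin(2 * 26) = sin(52) = 0.788011
v^2 = 14.35^2 = 205.9225
R = 205.9225 * 0.788011 / 9.81
= 16.541 m

16.541 m


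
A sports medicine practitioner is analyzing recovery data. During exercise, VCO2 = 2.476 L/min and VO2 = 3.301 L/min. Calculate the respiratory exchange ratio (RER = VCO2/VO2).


RER = VCO2 / VO2
= 2.476 / 3.301
= 0.7501

0.7501


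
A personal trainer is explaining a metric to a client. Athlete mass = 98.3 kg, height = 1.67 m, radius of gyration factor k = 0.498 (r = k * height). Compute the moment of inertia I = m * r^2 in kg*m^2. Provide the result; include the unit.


r = k * height = 0.498 * 1.67 = 0.83166 m
r^2 = 0.83166^2 = 0.691658
I = 98.3 * 0.691658 = 67.99 kg*m^2

67.99 kg*m^2


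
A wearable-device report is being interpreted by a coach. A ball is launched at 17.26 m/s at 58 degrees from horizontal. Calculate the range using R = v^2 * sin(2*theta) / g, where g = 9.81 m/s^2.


sin(2 * 58) = sin(116) = 0.898794
v^2 = 17.26^2 = 297.9076
R = 297.9076 * 0.898794 / 9.81
= 27.294 m

27.294 m


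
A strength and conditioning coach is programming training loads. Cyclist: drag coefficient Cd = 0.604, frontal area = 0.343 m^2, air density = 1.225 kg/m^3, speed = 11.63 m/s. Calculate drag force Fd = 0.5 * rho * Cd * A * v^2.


v^2 = 11.63^2 = 135.2569
Fd = 0.5 * 1.225 * 0.604 * 0.343 * 135.2569
= 17.163 N

17.163 N


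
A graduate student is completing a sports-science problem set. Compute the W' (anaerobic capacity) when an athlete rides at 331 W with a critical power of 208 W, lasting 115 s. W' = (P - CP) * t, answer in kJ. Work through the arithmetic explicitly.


Above-CP power = 123 W
Duration = 115 s
W' = 123 * 115 = 14145 J
Convert: 14145 / 1000 = 14.145 kJ

14.145 kJ


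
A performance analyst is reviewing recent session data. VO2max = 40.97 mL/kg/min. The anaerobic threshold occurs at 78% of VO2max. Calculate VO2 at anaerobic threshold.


AT fraction = 78 / 100 = 0.78
AT VO2 = 40.97 * 0.78
= 31.96 mL/kg/min

31.96 mL/kg/min


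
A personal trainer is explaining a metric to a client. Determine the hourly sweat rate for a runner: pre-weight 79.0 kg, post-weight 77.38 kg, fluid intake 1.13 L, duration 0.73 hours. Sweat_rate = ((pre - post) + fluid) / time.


Mass lost = 79.0 - 77.38 = 1.62 kg
Add fluid consumed: 1.62 + 1.13 = 2.75 L total sweat
Sweat rate = 2.75 / 0.73 = 3.767 L/h

3.767 L/h


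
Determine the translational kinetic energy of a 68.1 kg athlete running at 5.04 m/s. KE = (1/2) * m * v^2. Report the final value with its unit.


KE = 0.5 * m * v^2
= 0.5 * 68.1 * 5.04^2
= 0.5 * 68.1 * 25.4016
= 864.92 J

864.92 J
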